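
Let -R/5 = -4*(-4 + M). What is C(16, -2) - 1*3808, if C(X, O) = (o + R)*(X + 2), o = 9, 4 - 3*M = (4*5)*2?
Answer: -9406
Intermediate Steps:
M = -12 (M = 4/3 - 4*5*2/3 = 4/3 - 20*2/3 = 4/3 - 1/3*40 = 4/3 - 40/3 = -12)
R = -320 (R = -(-20)*(-4 - 12) = -(-20)*(-16) = -5*64 = -320)
C(X, O) = -622 - 311*X (C(X, O) = (9 - 320)*(X + 2) = -311*(2 + X) = -622 - 311*X)
C(16, -2) - 1*3808 = (-622 - 311*16) - 1*3808 = (-622 - 4976) - 3808 = -5598 - 3808 = -9406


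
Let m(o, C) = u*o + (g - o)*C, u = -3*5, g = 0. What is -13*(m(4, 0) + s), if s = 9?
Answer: 663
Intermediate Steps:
u = -15
m(o, C) = -15*o - C*o (m(o, C) = -15*o + (0 - o)*C = -15*o + (-o)*C = -15*o - C*o)
-13*(m(4, 0) + s) = -13*(4*(-15 - 1*0) + 9) = -13*(4*(-15 + 0) + 9) = -13*(4*(-15) + 9) = -13*(-60 + 9) = -13*(-51) = 663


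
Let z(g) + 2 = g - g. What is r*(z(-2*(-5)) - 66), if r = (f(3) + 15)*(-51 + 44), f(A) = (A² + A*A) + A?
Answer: 17136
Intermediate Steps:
z(g) = -2 (z(g) = -2 + (g - g) = -2 + 0 = -2)
f(A) = A + 2*A² (f(A) = (A² + A²) + A = 2*A² + A = A + 2*A²)
r = -252 (r = (3*(1 + 2*3) + 15)*(-51 + 44) = (3*(1 + 6) + 15)*(-7) = (3*7 + 15)*(-7) = (21 + 15)*(-7) = 36*(-7) = -252)
r*(z(-2*(-5)) - 66) = -252*(-2 - 66) = -252*(-68) = 17136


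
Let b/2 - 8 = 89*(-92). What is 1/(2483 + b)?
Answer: -1/13877 ≈ -7.2062e-5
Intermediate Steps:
b = -16360 (b = 16 + 2*(89*(-92)) = 16 + 2*(-8188) = 16 - 16376 = -16360)
1/(2483 + b) = 1/(2483 - 16360) = 1/(-13877) = -1/13877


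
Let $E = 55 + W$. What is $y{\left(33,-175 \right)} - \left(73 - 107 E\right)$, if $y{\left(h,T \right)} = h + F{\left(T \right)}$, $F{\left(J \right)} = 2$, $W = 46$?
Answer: $10769$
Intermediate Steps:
$E = 101$ ($E = 55 + 46 = 101$)
$y{\left(h,T \right)} = 2 + h$ ($y{\left(h,T \right)} = h + 2 = 2 + h$)
$y{\left(33,-175 \right)} - \left(73 - 107 E\right) = \left(2 + 33\right) - \left(73 - 10807\right) = 35 - \left(73 - 10807\right) = 35 - -10734 = 35 + 10734 = 10769$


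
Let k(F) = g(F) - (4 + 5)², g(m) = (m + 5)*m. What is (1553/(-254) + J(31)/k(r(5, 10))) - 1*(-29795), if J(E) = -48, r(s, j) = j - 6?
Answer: 113499719/3810 ≈ 29790.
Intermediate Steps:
r(s, j) = -6 + j
g(m) = m*(5 + m) (g(m) = (5 + m)*m = m*(5 + m))
k(F) = -81 + F*(5 + F) (k(F) = F*(5 + F) - (4 + 5)² = F*(5 + F) - 1*9² = F*(5 + F) - 1*81 = F*(5 + F) - 81 = -81 + F*(5 + F))
(1553/(-254) + J(31)/k(r(5, 10))) - 1*(-29795) = (1553/(-254) - 48/(-81 + (-6 + 10)*(5 + (-6 + 10)))) - 1*(-29795) = (1553*(-1/254) - 48/(-81 + 4*(5 + 4))) + 29795 = (-1553/254 - 48/(-81 + 4*9)) + 29795 = (-1553/254 - 48/(-81 + 36)) + 29795 = (-1553/254 - 48/(-45)) + 29795 = (-1553/254 - 48*(-1/45)) + 29795 = (-1553/254 + 16/15) + 29795 = -19231/3810 + 29795 = 113499719/3810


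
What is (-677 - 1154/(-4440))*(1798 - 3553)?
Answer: 175776471/148 ≈ 1.1877e+6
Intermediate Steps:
(-677 - 1154/(-4440))*(1798 - 3553) = (-677 - 1154*(-1/4440))*(-1755) = (-677 + 577/2220)*(-1755) = -1502363/2220*(-1755) = 175776471/148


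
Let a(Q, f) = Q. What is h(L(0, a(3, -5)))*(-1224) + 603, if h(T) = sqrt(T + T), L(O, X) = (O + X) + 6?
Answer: 603 - 3672*sqrt(2) ≈ -4590.0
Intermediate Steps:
L(O, X) = 6 + O + X
h(T) = sqrt(2)*sqrt(T) (h(T) = sqrt(2*T) = sqrt(2)*sqrt(T))
h(L(0, a(3, -5)))*(-1224) + 603 = (sqrt(2)*sqrt(6 + 0 + 3))*(-1224) + 603 = (sqrt(2)*sqrt(9))*(-1224) + 603 = (sqrt(2)*3)*(-1224) + 603 = (3*sqrt(2))*(-1224) + 603 = -3672*sqrt(2) + 603 = 603 - 3672*sqrt(2)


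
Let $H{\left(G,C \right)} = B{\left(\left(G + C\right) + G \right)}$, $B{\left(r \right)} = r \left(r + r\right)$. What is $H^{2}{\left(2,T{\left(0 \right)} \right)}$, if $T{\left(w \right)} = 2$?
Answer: $5184$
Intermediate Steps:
$B{\left(r \right)} = 2 r^{2}$ ($B{\left(r \right)} = r 2 r = 2 r^{2}$)
$H{\left(G,C \right)} = 2 \left(C + 2 G\right)^{2}$ ($H{\left(G,C \right)} = 2 \left(\left(G + C\right) + G\right)^{2} = 2 \left(\left(C + G\right) + G\right)^{2} = 2 \left(C + 2 G\right)^{2}$)
$H^{2}{\left(2,T{\left(0 \right)} \right)} = \left(2 \left(2 + 2 \cdot 2\right)^{2}\right)^{2} = \left(2 \left(2 + 4\right)^{2}\right)^{2} = \left(2 \cdot 6^{2}\right)^{2} = \left(2 \cdot 36\right)^{2} = 72^{2} = 5184$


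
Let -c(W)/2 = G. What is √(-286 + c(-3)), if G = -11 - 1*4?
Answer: 16*I ≈ 16.0*I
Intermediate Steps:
G = -15 (G = -11 - 4 = -15)
c(W) = 30 (c(W) = -2*(-15) = 30)
√(-286 + c(-3)) = √(-286 + 30) = √(-256) = 16*I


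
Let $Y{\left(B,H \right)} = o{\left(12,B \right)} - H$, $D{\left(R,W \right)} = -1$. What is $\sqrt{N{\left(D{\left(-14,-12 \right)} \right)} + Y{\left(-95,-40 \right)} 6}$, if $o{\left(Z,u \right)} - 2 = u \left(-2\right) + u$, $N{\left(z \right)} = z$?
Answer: $\sqrt{821} \approx 28.653$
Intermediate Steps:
$o{\left(Z,u \right)} = 2 - u$ ($o{\left(Z,u \right)} = 2 + \left(u \left(-2\right) + u\right) = 2 + \left(- 2 u + u\right) = 2 - u$)
$Y{\left(B,H \right)} = 2 - B - H$ ($Y{\left(B,H \right)} = \left(2 - B\right) - H = 2 - B - H$)
$\sqrt{N{\left(D{\left(-14,-12 \right)} \right)} + Y{\left(-95,-40 \right)} 6} = \sqrt{-1 + \left(2 - -95 - -40\right) 6} = \sqrt{-1 + \left(2 + 95 + 40\right) 6} = \sqrt{-1 + 137 \cdot 6} = \sqrt{-1 + 822} = \sqrt{821}$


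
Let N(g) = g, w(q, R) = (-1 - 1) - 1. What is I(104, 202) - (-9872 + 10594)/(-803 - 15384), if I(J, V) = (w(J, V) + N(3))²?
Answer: 722/16187 ≈ 0.044604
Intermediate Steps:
w(q, R) = -3 (w(q, R) = -2 - 1 = -3)
I(J, V) = 0 (I(J, V) = (-3 + 3)² = 0² = 0)
I(104, 202) - (-9872 + 10594)/(-803 - 15384) = 0 - (-9872 + 10594)/(-803 - 15384) = 0 - 722/(-16187) = 0 - 722*(-1)/16187 = 0 - 1*(-722/16187) = 0 + 722/16187 = 722/16187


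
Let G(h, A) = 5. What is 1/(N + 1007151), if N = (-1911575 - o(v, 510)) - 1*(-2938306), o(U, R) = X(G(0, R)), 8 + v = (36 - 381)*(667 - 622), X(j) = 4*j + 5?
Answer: 1/2033857 ≈ 4.9168e-7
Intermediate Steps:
X(j) = 5 + 4*j
v = -15533 (v = -8 + (36 - 381)*(667 - 622) = -8 - 345*45 = -8 - 15525 = -15533)
o(U, R) = 25 (o(U, R) = 5 + 4*5 = 5 + 20 = 25)
N = 1026706 (N = (-1911575 - 1*25) - 1*(-2938306) = (-1911575 - 25) + 2938306 = -1911600 + 2938306 = 1026706)
1/(N + 1007151) = 1/(1026706 + 1007151) = 1/2033857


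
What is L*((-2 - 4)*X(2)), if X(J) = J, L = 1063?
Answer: -12756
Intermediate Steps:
L*((-2 - 4)*X(2)) = 1063*((-2 - 4)*2) = 1063*(-6*2) = 1063*(-12) = -12756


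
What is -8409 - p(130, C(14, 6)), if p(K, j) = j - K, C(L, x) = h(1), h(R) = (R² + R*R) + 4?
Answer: -8285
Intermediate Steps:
h(R) = 4 + 2*R² (h(R) = (R² + R²) + 4 = 2*R² + 4 = 4 + 2*R²)
C(L, x) = 6 (C(L, x) = 4 + 2*1² = 4 + 2*1 = 4 + 2 = 6)
-8409 - p(130, C(14, 6)) = -8409 - (6 - 1*130) = -8409 - (6 - 130) = -8409 - 1*(-124) = -8409 + 124 = -8285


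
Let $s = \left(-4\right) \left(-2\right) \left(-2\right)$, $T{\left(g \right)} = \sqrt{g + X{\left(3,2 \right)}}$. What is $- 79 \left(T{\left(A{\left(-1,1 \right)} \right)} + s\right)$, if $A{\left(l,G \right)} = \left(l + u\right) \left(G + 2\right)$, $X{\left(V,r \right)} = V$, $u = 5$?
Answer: $1264 - 79 \sqrt{15} \approx 958.03$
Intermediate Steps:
$A{\left(l,G \right)} = \left(2 + G\right) \left(5 + l\right)$ ($A{\left(l,G \right)} = \left(l + 5\right) \left(G + 2\right) = \left(5 + l\right) \left(2 + G\right) = \left(2 + G\right) \left(5 + l\right)$)
$T{\left(g \right)} = \sqrt{3 + g}$ ($T{\left(g \right)} = \sqrt{g + 3} = \sqrt{3 + g}$)
$s = -16$ ($s = 8 \left(-2\right) = -16$)
$- 79 \left(T{\left(A{\left(-1,1 \right)} \right)} + s\right) = - 79 \left(\sqrt{3 + \left(10 + 2 \left(-1\right) + 5 \cdot 1 + 1 \left(-1\right)\right)} - 16\right) = - 79 \left(\sqrt{3 + \left(10 - 2 + 5 - 1\right)} - 16\right) = - 79 \left(\sqrt{3 + 12} - 16\right) = - 79 \left(\sqrt{15} - 16\right) = - 79 \left(-16 + \sqrt{15}\right) = 1264 - 79 \sqrt{15}$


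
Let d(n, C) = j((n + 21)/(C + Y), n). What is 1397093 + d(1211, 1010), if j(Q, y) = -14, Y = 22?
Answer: 1397079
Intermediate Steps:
d(n, C) = -14
1397093 + d(1211, 1010) = 1397093 - 14 = 1397079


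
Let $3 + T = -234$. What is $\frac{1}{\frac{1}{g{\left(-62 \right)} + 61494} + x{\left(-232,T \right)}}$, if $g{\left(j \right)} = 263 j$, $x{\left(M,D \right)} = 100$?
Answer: $\frac{45188}{4518801} \approx 0.01$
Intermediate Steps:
$T = -237$ ($T = -3 - 234 = -237$)
$\frac{1}{\frac{1}{g{\left(-62 \right)} + 61494} + x{\left(-232,T \right)}} = \frac{1}{\frac{1}{263 \left(-62\right) + 61494} + 100} = \frac{1}{\frac{1}{-16306 + 61494} + 100} = \frac{1}{\frac{1}{45188} + 100} = \frac{1}{\frac{4518801}{45188}} = \frac{45188}{4518801}$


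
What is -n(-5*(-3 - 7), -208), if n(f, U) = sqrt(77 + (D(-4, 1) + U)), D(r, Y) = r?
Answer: -3*I*sqrt(15) ≈ -11.619*I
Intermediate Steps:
n(f, U) = sqrt(73 + U) (n(f, U) = sqrt(77 + (-4 + U)) = sqrt(73 + U))
-n(-5*(-3 - 7), -208) = -sqrt(73 - 208) = -sqrt(-135) = -3*I*sqrt(15)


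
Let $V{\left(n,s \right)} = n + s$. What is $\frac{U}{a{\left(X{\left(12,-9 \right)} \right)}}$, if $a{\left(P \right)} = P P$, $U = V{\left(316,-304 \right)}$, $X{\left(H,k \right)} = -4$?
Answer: $\frac{3}{4} \approx 0.75$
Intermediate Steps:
$U = 12$ ($U = 316 - 304 = 12$)
$a{\left(P \right)} = P^{2}$
$\frac{U}{a{\left(X{\left(12,-9 \right)} \right)}} = \frac{12}{\left(-4\right)^{2}} = \frac{12}{16} = 12 \cdot \frac{1}{16} = \frac{3}{4}$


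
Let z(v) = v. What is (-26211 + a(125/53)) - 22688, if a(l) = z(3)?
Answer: -48896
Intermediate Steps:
a(l) = 3
(-26211 + a(125/53)) - 22688 = (-26211 + 3) - 22688 = -26208 - 22688 = -48896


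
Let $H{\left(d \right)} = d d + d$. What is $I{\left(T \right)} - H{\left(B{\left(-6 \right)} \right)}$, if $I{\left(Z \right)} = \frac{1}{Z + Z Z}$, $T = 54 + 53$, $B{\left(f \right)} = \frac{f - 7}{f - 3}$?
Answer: $- \frac{122405}{34668} \approx -3.5308$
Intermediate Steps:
$B{\left(f \right)} = \frac{-7 + f}{-3 + f}$
$H{\left(d \right)} = d + d^{2}$ ($H{\left(d \right)} = d^{2} + d = d + d^{2}$)
$T = 107$
$I{\left(Z \right)} = \frac{1}{Z + Z^{2}}$
$I{\left(T \right)} - H{\left(B{\left(-6 \right)} \right)} = \frac{1}{107 \left(1 + 107\right)} - \frac{-7 - 6}{-3 - 6} \left(1 + \frac{-7 - 6}{-3 - 6}\right) = \frac{1}{107 \cdot 108} - \frac{1}{-9} \left(-13\right) \left(1 + \frac{1}{-9} \left(-13\right)\right) = \frac{1}{107} \cdot \frac{1}{108} - \left(- \frac{1}{9}\right) \left(-13\right) \left(1 - - \frac{13}{9}\right) = \frac{1}{11556} - \frac{13 \left(1 + \frac{13}{9}\right)}{9} = \frac{1}{11556} - \frac{13}{9} \cdot \frac{22}{9} = \frac{1}{11556} - \frac{286}{81} = - \frac{122405}{34668}$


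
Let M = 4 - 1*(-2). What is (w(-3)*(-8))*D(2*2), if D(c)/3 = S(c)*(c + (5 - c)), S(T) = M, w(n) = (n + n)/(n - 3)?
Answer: -720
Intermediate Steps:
M = 6 (M = 4 + 2 = 6)
w(n) = 2*n/(-3 + n) (w(n) = (2*n)/(-3 + n) = 2*n/(-3 + n))
S(T) = 6
D(c) = 90 (D(c) = 3*(6*(c + (5 - c))) = 3*(6*5) = 3*30 = 90)
(w(-3)*(-8))*D(2*2) = ((2*(-3)/(-3 - 3))*(-8))*90 = ((2*(-3)/(-6))*(-8))*90 = ((2*(-3)*(-⅙))*(-8))*90 = (1*(-8))*90 = -8*90 = -720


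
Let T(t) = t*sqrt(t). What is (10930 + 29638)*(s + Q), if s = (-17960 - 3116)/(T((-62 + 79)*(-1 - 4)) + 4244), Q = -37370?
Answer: -28240617990688752/18625661 - 72675949280*I*sqrt(85)/18625661 ≈ -1.5162e+9 - 35974.0*I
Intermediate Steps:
T(t) = t**(3/2)
s = -21076/(4244 - 85*I*sqrt(85)) (s = (-17960 - 3116)/(((-62 + 79)*(-1 - 4))**(3/2) + 4244) = -21076/((17*(-5))**(3/2) + 4244) = -21076/((-85)**(3/2) + 4244) = -21076/(-85*I*sqrt(85) + 4244) = -21076/(4244 - 85*I*sqrt(85)) ≈ -4.8023 - 0.88676*I)
(10930 + 29638)*(s + Q) = (10930 + 29638)*((-89446544/18625661 - 1791460*I*sqrt(85)/18625661) - 37370) = 40568*(-696130398114/18625661 - 1791460*I*sqrt(85)/18625661) = -28240617990688752/18625661 - 72675949280*I*sqrt(85)/18625661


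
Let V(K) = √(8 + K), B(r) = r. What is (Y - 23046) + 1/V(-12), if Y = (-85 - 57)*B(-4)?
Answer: -22478 - I/2 ≈ -22478.0 - 0.5*I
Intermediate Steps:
Y = 568 (Y = (-85 - 57)*(-4) = -142*(-4) = 568)
(Y - 23046) + 1/V(-12) = (568 - 23046) + 1/(√(8 - 12)) = -22478 + 1/(√(-4)) = -22478 + 1/(2*I) = -22478 - I/2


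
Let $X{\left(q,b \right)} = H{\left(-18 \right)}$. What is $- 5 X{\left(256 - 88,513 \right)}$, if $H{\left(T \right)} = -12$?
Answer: $60$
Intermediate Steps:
$X{\left(q,b \right)} = -12$
$- 5 X{\left(256 - 88,513 \right)} = \left(-5\right) \left(-12\right) = 60$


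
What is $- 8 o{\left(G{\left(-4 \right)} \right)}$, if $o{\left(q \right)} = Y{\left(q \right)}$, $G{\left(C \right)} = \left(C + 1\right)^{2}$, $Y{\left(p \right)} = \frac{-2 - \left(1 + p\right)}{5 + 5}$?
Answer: $\frac{48}{5} \approx 9.6$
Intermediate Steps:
$Y{\left(p \right)} = - \frac{3}{10} - \frac{p}{10}$ ($Y{\left(p \right)} = \frac{-3 - p}{10} = \left(-3 - p\right) \frac{1}{10} = - \frac{3}{10} - \frac{p}{10}$)
$G{\left(C \right)} = \left(1 + C\right)^{2}$
$o{\left(q \right)} = - \frac{3}{10} - \frac{q}{10}$
$- 8 o{\left(G{\left(-4 \right)} \right)} = - 8 \left(- \frac{3}{10} - \frac{\left(1 - 4\right)^{2}}{10}\right) = - 8 \left(- \frac{3}{10} - \frac{\left(-3\right)^{2}}{10}\right) = - 8 \left(- \frac{3}{10} - \frac{9}{10}\right) = \left(-8\right) \left(- \frac{6}{5}\right) = \frac{48}{5}$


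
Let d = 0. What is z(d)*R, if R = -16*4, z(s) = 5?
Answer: -320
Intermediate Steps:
R = -64
z(d)*R = 5*(-64) = -320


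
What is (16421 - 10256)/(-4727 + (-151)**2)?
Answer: 6165/18074 ≈ 0.34110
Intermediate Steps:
(16421 - 10256)/(-4727 + (-151)**2) = 6165/(-4727 + 22801) = 6165/18074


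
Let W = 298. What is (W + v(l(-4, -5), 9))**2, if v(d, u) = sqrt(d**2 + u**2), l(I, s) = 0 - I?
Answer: (298 + sqrt(97))**2 ≈ 94771.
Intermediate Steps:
l(I, s) = -I
(W + v(l(-4, -5), 9))**2 = (298 + sqrt((-1*(-4))**2 + 9**2))**2 = (298 + sqrt(4**2 + 81))**2 = (298 + sqrt(16 + 81))**2 = (298 + sqrt(97))**2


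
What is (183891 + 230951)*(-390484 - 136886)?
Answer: -218775225540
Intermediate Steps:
(183891 + 230951)*(-390484 - 136886) = 414842*(-527370) = -218775225540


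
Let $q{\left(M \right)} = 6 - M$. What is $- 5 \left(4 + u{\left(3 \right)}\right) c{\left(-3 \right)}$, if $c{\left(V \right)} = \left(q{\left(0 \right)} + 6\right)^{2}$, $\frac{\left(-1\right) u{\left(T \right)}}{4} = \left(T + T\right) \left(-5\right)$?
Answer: $-89280$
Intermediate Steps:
$u{\left(T \right)} = 40 T$ ($u{\left(T \right)} = - 4 \left(T + T\right) \left(-5\right) = - 4 \cdot 2 T \left(-5\right) = - 4 \left(- 10 T\right) = 40 T$)
$c{\left(V \right)} = 144$ ($c{\left(V \right)} = \left(\left(6 - 0\right) + 6\right)^{2} = \left(\left(6 + 0\right) + 6\right)^{2} = \left(6 + 6\right)^{2} = 12^{2} = 144$)
$- 5 \left(4 + u{\left(3 \right)}\right) c{\left(-3 \right)} = - 5 \left(4 + 40 \cdot 3\right) 144 = - 5 \left(4 + 120\right) 144 = \left(-5\right) 124 \cdot 144 = \left(-620\right) 144 = -89280$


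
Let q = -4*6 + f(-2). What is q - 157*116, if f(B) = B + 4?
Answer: -18234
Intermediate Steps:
f(B) = 4 + B
q = -22 (q = -4*6 + (4 - 2) = -24 + 2 = -22)
q - 157*116 = -22 - 157*116 = -22 - 18212 = -18234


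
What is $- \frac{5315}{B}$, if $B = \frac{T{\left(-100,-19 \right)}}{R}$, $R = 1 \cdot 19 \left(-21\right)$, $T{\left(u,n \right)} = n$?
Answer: $-111615$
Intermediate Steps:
$R = -399$ ($R = 19 \left(-21\right) = -399$)
$B = \frac{1}{21}$ ($B = - \frac{19}{-399} = \left(-19\right) \left(- \frac{1}{399}\right) = \frac{1}{21} \approx 0.047619$)
$- \frac{5315}{B} = - 5315 \frac{1}{\frac{1}{21}} = \left(-5315\right) 21 = -111615$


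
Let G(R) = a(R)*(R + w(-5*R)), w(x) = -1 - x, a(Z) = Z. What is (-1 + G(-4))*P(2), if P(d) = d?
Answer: 198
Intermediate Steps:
G(R) = R*(-1 + 6*R) (G(R) = R*(R + (-1 - (-5)*R)) = R*(R + (-1 + 5*R)) = R*(-1 + 6*R))
(-1 + G(-4))*P(2) = (-1 - 4*(-1 + 6*(-4)))*2 = (-1 - 4*(-1 - 24))*2 = (-1 - 4*(-25))*2 = (-1 + 100)*2 = 99*2 = 198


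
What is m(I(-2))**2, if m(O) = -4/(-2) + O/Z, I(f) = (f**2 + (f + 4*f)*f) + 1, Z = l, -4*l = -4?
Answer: 729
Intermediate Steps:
l = 1 (l = -1/4*(-4) = 1)
Z = 1
I(f) = 1 + 6*f**2 (I(f) = (f**2 + (5*f)*f) + 1 = (f**2 + 5*f**2) + 1 = 6*f**2 + 1 = 1 + 6*f**2)
m(O) = 2 + O (m(O) = -4/(-2) + O/1 = -4*(-1/2) + O*1 = 2 + O)
m(I(-2))**2 = (2 + (1 + 6*(-2)**2))**2 = (2 + (1 + 6*4))**2 = (2 + (1 + 24))**2 = (2 + 25)**2 = 27**2 = 729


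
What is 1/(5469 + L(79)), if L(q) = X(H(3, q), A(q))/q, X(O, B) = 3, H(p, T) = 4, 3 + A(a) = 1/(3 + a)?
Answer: 79/432054 ≈ 0.00018285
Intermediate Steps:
A(a) = -3 + 1/(3 + a)
L(q) = 3/q
1/(5469 + L(79)) = 1/(5469 + 3/79) = 1/(432054/79) = 79/432054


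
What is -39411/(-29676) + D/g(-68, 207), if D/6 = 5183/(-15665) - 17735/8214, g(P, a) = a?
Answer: 55148383667411/43912513922940 ≈ 1.2559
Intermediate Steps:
D = -320391937/21445385 (D = 6*(5183/(-15665) - 17735/8214) = 6*(5183*(-1/15665) - 17735*1/8214) = 6*(-5183/15665 - 17735/8214) = 6*(-320391937/128672310) = -320391937/21445385 ≈ -14.940)
-39411/(-29676) + D/g(-68, 207) = -39411/(-29676) - 320391937/21445385/207 = -39411*(-1/29676) - 320391937/21445385*1/207 = 13137/9892 - 320391937/4439194695 = 55148383667411/43912513922940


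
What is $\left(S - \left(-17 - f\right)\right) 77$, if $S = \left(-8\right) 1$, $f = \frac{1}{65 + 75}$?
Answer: $\frac{13871}{20} \approx 693.55$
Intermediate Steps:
$f = \frac{1}{140} \approx 0.0071429$
$S = -8$
$\left(S - \left(-17 - f\right)\right) 77 = \left(-8 + \left(17 - \left(-1\right) \frac{1}{140}\right)\right) 77 = \left(-8 + \left(17 - - \frac{1}{140}\right)\right) 77 = \left(-8 + \left(17 + \frac{1}{140}\right)\right) 77 = \left(-8 + \frac{2381}{140}\right) 77 = \frac{1261}{140} \cdot 77 = \frac{13871}{20}$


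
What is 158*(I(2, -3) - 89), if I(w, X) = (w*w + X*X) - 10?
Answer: -13588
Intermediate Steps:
I(w, X) = -10 + X**2 + w**2 (I(w, X) = (w**2 + X**2) - 10 = (X**2 + w**2) - 10 = -10 + X**2 + w**2)
158*(I(2, -3) - 89) = 158*((-10 + (-3)**2 + 2**2) - 89) = 158*((-10 + 9 + 4) - 89) = 158*(3 - 89) = 158*(-86) = -13588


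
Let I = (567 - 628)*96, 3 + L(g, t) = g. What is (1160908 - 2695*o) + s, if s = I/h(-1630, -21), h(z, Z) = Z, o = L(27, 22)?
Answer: 7675548/7 ≈ 1.0965e+6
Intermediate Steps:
L(g, t) = -3 + g
o = 24 (o = -3 + 27 = 24)
I = -5856 (I = -61*96 = -5856)
s = 1952/7 (s = -5856/(-21) = -5856*(-1/21) = 1952/7 ≈ 278.86)
(1160908 - 2695*o) + s = (1160908 - 2695*24) + 1952/7 = (1160908 - 64680) + 1952/7 = 1096228 + 1952/7 = 7675548/7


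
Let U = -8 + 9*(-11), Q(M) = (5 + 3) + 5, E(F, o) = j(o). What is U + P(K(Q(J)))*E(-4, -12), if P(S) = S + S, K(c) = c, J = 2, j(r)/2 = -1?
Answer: -159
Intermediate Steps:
j(r) = -2 (j(r) = 2*(-1) = -2)
E(F, o) = -2
Q(M) = 13 (Q(M) = 8 + 5 = 13)
U = -107 (U = -8 - 99 = -107)
P(S) = 2*S
U + P(K(Q(J)))*E(-4, -12) = -107 + (2*13)*(-2) = -107 + 26*(-2) = -107 - 52 = -159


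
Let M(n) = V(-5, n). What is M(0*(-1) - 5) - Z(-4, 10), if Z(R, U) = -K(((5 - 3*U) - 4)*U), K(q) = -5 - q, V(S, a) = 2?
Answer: 287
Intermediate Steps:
Z(R, U) = 5 + U*(1 - 3*U) (Z(R, U) = -(-5 - ((5 - 3*U) - 4)*U) = -(-5 - (1 - 3*U)*U) = -(-5 - U*(1 - 3*U)) = 5 + U*(1 - 3*U))
M(n) = 2
M(0*(-1) - 5) - Z(-4, 10) = 2 - (5 - 1*10*(-1 + 3*10)) = 2 - (5 - 1*10*(-1 + 30)) = 2 - (5 - 1*10*29) = 2 - (5 - 290) = 2 - 1*(-285) = 2 + 285 = 287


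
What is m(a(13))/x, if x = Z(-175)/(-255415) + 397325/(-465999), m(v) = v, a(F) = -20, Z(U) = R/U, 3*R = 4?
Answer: 138860323682500/5919827743931 ≈ 23.457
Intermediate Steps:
R = 4/3 (R = (⅓)*4 = 4/3 ≈ 1.3333)
Z(U) = 4/(3*U)
x = -5919827743931/6943016184125 (x = ((4/3)/(-175))/(-255415) + 397325/(-465999) = ((4/3)*(-1/175))*(-1/255415) + 397325*(-1/465999) = -4/525*(-1/255415) - 397325/465999 = 4/134092875 - 397325/465999 = -5919827743931/6943016184125 ≈ -0.85263)
m(a(13))/x = -20/(-5919827743931/6943016184125) = -20*(-6943016184125/5919827743931) = 138860323682500/5919827743931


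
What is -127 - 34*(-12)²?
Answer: -5023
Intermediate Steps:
-127 - 34*(-12)² = -127 - 34*144 = -127 - 4896 = -5023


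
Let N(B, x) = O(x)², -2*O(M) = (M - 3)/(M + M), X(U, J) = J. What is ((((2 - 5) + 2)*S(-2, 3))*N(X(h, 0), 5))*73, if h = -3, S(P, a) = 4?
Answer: -73/25 ≈ -2.9200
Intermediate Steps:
O(M) = -(-3 + M)/(4*M) (O(M) = -(M - 3)/(2*(M + M)) = -(-3 + M)/(2*(2*M)) = -(-3 + M)*1/(2*M)/2 = -(-3 + M)/(4*M))
N(B, x) = (3 - x)²/(16*x²) (N(B, x) = ((3 - x)/(4*x))² = (3 - x)²/(16*x²))
((((2 - 5) + 2)*S(-2, 3))*N(X(h, 0), 5))*73 = ((((2 - 5) + 2)*4)*((1/16)*(-3 + 5)²/5²))*73 = (((-3 + 2)*4)*((1/16)*(1/25)*2²))*73 = ((-1*4)*((1/16)*(1/25)*4))*73 = -4*1/100*73 = -1/25*73 = -73/25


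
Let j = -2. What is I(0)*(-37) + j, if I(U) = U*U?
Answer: -2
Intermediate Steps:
I(U) = U²
I(0)*(-37) + j = 0²*(-37) - 2 = 0*(-37) - 2 = 0 - 2 = -2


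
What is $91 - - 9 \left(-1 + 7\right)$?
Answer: $145$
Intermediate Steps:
$91 - - 9 \left(-1 + 7\right) = 91 - \left(-9\right) 6 = 91 - -54 = 91 + 54 = 145$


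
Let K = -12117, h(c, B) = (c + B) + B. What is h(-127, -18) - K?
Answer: 11954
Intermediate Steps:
h(c, B) = c + 2*B (h(c, B) = (B + c) + B = c + 2*B)
h(-127, -18) - K = (-127 + 2*(-18)) - 1*(-12117) = (-127 - 36) + 12117 = -163 + 12117 = 11954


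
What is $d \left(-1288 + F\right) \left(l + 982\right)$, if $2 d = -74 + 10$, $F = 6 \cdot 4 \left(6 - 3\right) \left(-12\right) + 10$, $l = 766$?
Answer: $119814912$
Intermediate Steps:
$F = -854$ ($F = 6 \cdot 4 \cdot 3 \left(-12\right) + 10 = 6 \cdot 12 \left(-12\right) + 10 = 72 \left(-12\right) + 10 = -864 + 10 = -854$)
$d = -32$ ($d = \frac{-74 + 10}{2} = \frac{1}{2} \left(-64\right) = -32$)
$d \left(-1288 + F\right) \left(l + 982\right) = - 32 \left(-1288 - 854\right) \left(766 + 982\right) = - 32 \left(\left(-2142\right) 1748\right) = \left(-32\right) \left(-3744216\right) = 119814912$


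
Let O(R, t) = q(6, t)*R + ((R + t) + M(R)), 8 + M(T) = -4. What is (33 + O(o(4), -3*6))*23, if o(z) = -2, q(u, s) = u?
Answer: -253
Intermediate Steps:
M(T) = -12 (M(T) = -8 - 4 = -12)
O(R, t) = -12 + t + 7*R (O(R, t) = 6*R + ((R + t) - 12) = 6*R + (-12 + R + t) = -12 + t + 7*R)
(33 + O(o(4), -3*6))*23 = (33 + (-12 - 3*6 + 7*(-2)))*23 = (33 + (-12 - 18 - 14))*23 = (33 - 44)*23 = -11*23 = -253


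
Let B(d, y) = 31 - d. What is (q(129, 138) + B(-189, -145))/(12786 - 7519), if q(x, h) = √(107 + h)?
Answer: 220/5267 + 7*√5/5267 ≈ 0.044741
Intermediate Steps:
(q(129, 138) + B(-189, -145))/(12786 - 7519) = (√(107 + 138) + (31 - 1*(-189)))/(12786 - 7519) = (√245 + (31 + 189))/5267 = (7*√5 + 220)*(1/5267) = (220 + 7*√5)*(1/5267) = 220/5267 + 7*√5/5267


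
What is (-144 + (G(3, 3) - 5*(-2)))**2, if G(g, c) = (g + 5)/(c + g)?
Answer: 158404/9 ≈ 17600.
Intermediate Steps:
G(g, c) = (5 + g)/(c + g)
(-144 + (G(3, 3) - 5*(-2)))**2 = (-144 + ((5 + 3)/(3 + 3) - 5*(-2)))**2 = (-144 + (8/6 + 10))**2 = (-144 + ((1/6)*8 + 10))**2 = (-144 + (4/3 + 10))**2 = (-144 + 34/3)**2 = (-398/3)**2 = 158404/9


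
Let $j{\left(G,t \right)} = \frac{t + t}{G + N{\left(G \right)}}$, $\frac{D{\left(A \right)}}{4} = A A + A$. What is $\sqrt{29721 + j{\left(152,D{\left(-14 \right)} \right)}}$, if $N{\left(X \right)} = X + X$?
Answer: $\frac{\sqrt{96573903}}{57} \approx 172.41$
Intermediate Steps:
$N{\left(X \right)} = 2 X$
$D{\left(A \right)} = 4 A + 4 A^{2}$ ($D{\left(A \right)} = 4 \left(A A + A\right) = 4 \left(A^{2} + A\right) = 4 \left(A + A^{2}\right) = 4 A + 4 A^{2}$)
$j{\left(G,t \right)} = \frac{2 t}{3 G}$ ($j{\left(G,t \right)} = \frac{t + t}{G + 2 G} = \frac{2 t}{3 G}$)
$\sqrt{29721 + j{\left(152,D{\left(-14 \right)} \right)}} = \sqrt{29721 + \frac{2 \cdot 4 \left(-14\right) \left(1 - 14\right)}{3 \cdot 152}} = \sqrt{29721 + \frac{2}{3} \cdot 4 \left(-14\right) \left(-13\right) \frac{1}{152}} = \sqrt{29721 + \frac{2}{3} \cdot 728 \cdot \frac{1}{152}} = \sqrt{29721 + \frac{182}{57}} = \sqrt{\frac{1694279}{57}} = \frac{\sqrt{96573903}}{57}$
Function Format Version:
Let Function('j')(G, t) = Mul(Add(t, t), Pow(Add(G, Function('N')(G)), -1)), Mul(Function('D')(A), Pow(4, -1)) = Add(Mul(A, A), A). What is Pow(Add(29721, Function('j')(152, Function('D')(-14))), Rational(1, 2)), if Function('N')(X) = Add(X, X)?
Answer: Mul(Rational(1, 57), Pow(96573903, Rational(1, 2))) ≈ 172.41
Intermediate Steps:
Function('N')(X) = Mul(2, X)
Function('D')(A) = Add(Mul(4, A), Mul(4, Pow(A, 2))) (Function('D')(A) = Mul(4, Add(Mul(A, A), A)) = Mul(4, Add(Pow(A, 2), A)) = Mul(4, Add(A, Pow(A, 2))) = Add(Mul(4, A), Mul(4, Pow(A, 2))))
Function('j')(G, t) = Mul(Rational(2, 3), t, Pow(G, -1)) (Function('j')(G, t) = Mul(Add(t, t), Pow(Add(G, Mul(2, G)), -1)) = Mul(Mul(2, t), Pow(Mul(3, G), -1)) = Mul(Mul(2, t), Mul(Rational(1, 3), Pow(G, -1))) = Mul(Rational(2, 3), t, Pow(G, -1)))
Pow(Add(29721, Function('j')(152, Function('D')(-14))), Rational(1, 2)) = Pow(Add(29721, Mul(Rational(2, 3), Mul(4, -14, Add(1, -14)), Pow(152, -1))), Rational(1, 2)) = Pow(Add(29721, Mul(Rational(2, 3), Mul(4, -14, -13), Rational(1, 152))), Rational(1, 2)) = Pow(Add(29721, Mul(Rational(2, 3), 728, Rational(1, 152))), Rational(1, 2)) = Pow(Add(29721, Rational(182, 57)), Rational(1, 2)) = Pow(Rational(1694279, 57), Rational(1, 2)) = Mul(Rational(1, 57), Pow(96573903, Rational(1, 2)))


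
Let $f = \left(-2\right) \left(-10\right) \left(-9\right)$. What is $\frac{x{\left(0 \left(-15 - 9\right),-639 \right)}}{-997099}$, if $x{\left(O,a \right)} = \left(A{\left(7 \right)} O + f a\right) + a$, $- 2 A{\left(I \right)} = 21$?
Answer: $- \frac{114381}{997099} \approx -0.11471$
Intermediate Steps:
$f = -180$ ($f = 20 \left(-9\right) = -180$)
$A{\left(I \right)} = - \frac{21}{2}$ ($A{\left(I \right)} = \left(- \frac{1}{2}\right) 21 = - \frac{21}{2}$)
$x{\left(O,a \right)} = - 179 a - \frac{21 O}{2}$ ($x{\left(O,a \right)} = \left(- \frac{21 O}{2} - 180 a\right) + a = \left(- 180 a - \frac{21 O}{2}\right) + a = - 179 a - \frac{21 O}{2}$)
$\frac{x{\left(0 \left(-15 - 9\right),-639 \right)}}{-997099} = \frac{\left(-179\right) \left(-639\right) - \frac{21 \cdot 0 \left(-15 - 9\right)}{2}}{-997099} = \left(114381 - \frac{21 \cdot 0 \left(-24\right)}{2}\right) \left(- \frac{1}{997099}\right) = \left(114381 - 0\right) \left(- \frac{1}{997099}\right) = \left(114381 + 0\right) \left(- \frac{1}{997099}\right) = 114381 \left(- \frac{1}{997099}\right) = - \frac{114381}{997099}$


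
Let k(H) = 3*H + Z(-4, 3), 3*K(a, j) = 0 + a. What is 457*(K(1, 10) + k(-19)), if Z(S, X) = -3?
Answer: -81803/3 ≈ -27268.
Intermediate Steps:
K(a, j) = a/3 (K(a, j) = (0 + a)/3 = a/3)
k(H) = -3 + 3*H (k(H) = 3*H - 3 = -3 + 3*H)
457*(K(1, 10) + k(-19)) = 457*((⅓)*1 + (-3 + 3*(-19))) = 457*(⅓ + (-3 - 57)) = 457*(⅓ - 60) = 457*(-179/3) = -81803/3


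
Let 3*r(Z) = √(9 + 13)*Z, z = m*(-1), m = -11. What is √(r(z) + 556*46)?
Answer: √(230184 + 33*√22)/3 ≈ 159.98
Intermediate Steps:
z = 11 (z = -11*(-1) = 11)
r(Z) = Z*√22/3 (r(Z) = (√(9 + 13)*Z)/3 = (√22*Z)/3 = (Z*√22)/3 = Z*√22/3)
√(r(z) + 556*46) = √((⅓)*11*√22 + 556*46) = √(11*√22/3 + 25576) = √(25576 + 11*√22/3)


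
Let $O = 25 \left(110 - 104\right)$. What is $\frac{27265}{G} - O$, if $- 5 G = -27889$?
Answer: $- \frac{4047025}{27889} \approx -145.11$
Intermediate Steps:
$G = \frac{27889}{5}$ ($G = \left(- \frac{1}{5}\right) \left(-27889\right) = \frac{27889}{5} \approx 5577.8$)
$O = 150$ ($O = 25 \cdot 6 = 150$)
$\frac{27265}{G} - O = \frac{27265}{\frac{27889}{5}} - 150 = 27265 \cdot \frac{5}{27889} - 150 = \frac{136325}{27889} - 150 = - \frac{4047025}{27889}$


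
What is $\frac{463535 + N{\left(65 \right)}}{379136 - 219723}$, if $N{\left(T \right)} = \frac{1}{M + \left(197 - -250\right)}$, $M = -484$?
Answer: $\frac{17150794}{5898281} \approx 2.9078$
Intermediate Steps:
$N{\left(T \right)} = - \frac{1}{37}$ ($N{\left(T \right)} = \frac{1}{-484 + \left(197 - -250\right)} = \frac{1}{-484 + \left(197 + 250\right)} = \frac{1}{-484 + 447} = \frac{1}{-37} = - \frac{1}{37}$)
$\frac{463535 + N{\left(65 \right)}}{379136 - 219723} = \frac{463535 - \frac{1}{37}}{379136 - 219723} = \frac{17150794}{37 \cdot 159413} = \frac{17150794}{37} \cdot \frac{1}{159413} = \frac{17150794}{5898281}$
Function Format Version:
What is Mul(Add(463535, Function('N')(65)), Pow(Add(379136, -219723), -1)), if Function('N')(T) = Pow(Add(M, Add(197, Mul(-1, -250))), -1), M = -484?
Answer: Rational(17150794, 5898281) ≈ 2.9078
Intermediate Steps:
Function('N')(T) = Rational(-1, 37) (Function('N')(T) = Pow(Add(-484, Add(197, Mul(-1, -250))), -1) = Pow(Add(-484, Add(197, 250)), -1) = Pow(Add(-484, 447), -1) = Pow(-37, -1) = Rational(-1, 37))
Mul(Add(463535, Function('N')(65)), Pow(Add(379136, -219723), -1)) = Mul(Add(463535, Rational(-1, 37)), Pow(Add(379136, -219723), -1)) = Mul(Rational(17150794, 37), Pow(159413, -1)) = Mul(Rational(17150794, 37), Rational(1, 159413)) = Rational(17150794, 5898281)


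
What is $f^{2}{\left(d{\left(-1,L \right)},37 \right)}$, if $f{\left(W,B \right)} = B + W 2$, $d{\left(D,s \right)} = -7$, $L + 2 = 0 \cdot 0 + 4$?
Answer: $529$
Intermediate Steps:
$L = 2$ ($L = -2 + \left(0 \cdot 0 + 4\right) = -2 + \left(0 + 4\right) = -2 + 4 = 2$)
$f{\left(W,B \right)} = B + 2 W$
$f^{2}{\left(d{\left(-1,L \right)},37 \right)} = \left(37 + 2 \left(-7\right)\right)^{2} = \left(37 - 14\right)^{2} = 23^{2} = 529$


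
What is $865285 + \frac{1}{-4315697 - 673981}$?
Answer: $\frac{4317493528229}{4989678} \approx 8.6529 \cdot 10^{5}$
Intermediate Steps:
$865285 + \frac{1}{-4315697 - 673981} = 865285 + \frac{1}{-4989678} = 865285 - \frac{1}{4989678} = \frac{4317493528229}{4989678}$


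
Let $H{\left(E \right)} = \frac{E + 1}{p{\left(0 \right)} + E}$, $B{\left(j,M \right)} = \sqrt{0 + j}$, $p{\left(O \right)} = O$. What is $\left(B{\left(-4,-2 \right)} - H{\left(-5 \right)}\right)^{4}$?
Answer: $\frac{656}{625} + \frac{2688 i}{125} \approx 1.0496 + 21.504 i$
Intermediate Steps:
$B{\left(j,M \right)} = \sqrt{j}$
$H{\left(E \right)} = \frac{1 + E}{E}$ ($H{\left(E \right)} = \frac{E + 1}{0 + E} = \frac{1 + E}{E}$)
$\left(B{\left(-4,-2 \right)} - H{\left(-5 \right)}\right)^{4} = \left(\sqrt{-4} - \frac{1 - 5}{-5}\right)^{4} = \left(2 i - \left(- \frac{1}{5}\right) \left(-4\right)\right)^{4} = \left(2 i - \frac{4}{5}\right)^{4} = \left(- \frac{4}{5} + 2 i\right)^{4}$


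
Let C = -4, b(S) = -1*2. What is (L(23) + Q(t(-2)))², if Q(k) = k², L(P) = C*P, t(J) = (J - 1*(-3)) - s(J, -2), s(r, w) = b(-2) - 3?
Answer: 3136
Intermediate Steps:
b(S) = -2
s(r, w) = -5 (s(r, w) = -2 - 3 = -5)
t(J) = 8 + J (t(J) = (J - 1*(-3)) - 1*(-5) = (J + 3) + 5 = (3 + J) + 5 = 8 + J)
L(P) = -4*P
(L(23) + Q(t(-2)))² = (-4*23 + (8 - 2)²)² = (-92 + 6²)² = (-92 + 36)² = (-56)² = 3136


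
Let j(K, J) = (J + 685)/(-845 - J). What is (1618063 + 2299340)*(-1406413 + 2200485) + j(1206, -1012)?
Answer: 519486905847345/167 ≈ 3.1107e+12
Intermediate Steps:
j(K, J) = (685 + J)/(-845 - J)
(1618063 + 2299340)*(-1406413 + 2200485) + j(1206, -1012) = (1618063 + 2299340)*(-1406413 + 2200485) + (-685 - 1*(-1012))/(845 - 1012) = 3917403*794072 + (-685 + 1012)/(-167) = 3110700035016 - 1/167*327 = 3110700035016 - 327/167 = 519486905847345/167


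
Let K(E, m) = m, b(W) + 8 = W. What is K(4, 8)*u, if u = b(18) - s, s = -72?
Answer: 656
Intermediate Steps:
b(W) = -8 + W
u = 82 (u = (-8 + 18) - 1*(-72) = 10 + 72 = 82)
K(4, 8)*u = 8*82 = 656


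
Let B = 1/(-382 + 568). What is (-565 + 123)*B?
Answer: -221/93 ≈ -2.3763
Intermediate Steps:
B = 1/186 ≈ 0.0053763
(-565 + 123)*B = (-565 + 123)*(1/186) = -442*1/186 = -221/93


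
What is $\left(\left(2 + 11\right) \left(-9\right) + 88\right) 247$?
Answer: $-7163$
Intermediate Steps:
$\left(\left(2 + 11\right) \left(-9\right) + 88\right) 247 = \left(13 \left(-9\right) + 88\right) 247 = \left(-117 + 88\right) 247 = \left(-29\right) 247 = -7163$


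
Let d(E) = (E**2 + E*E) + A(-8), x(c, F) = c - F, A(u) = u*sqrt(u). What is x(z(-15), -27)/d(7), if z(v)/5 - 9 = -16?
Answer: -196/2529 - 32*I*sqrt(2)/2529 ≈ -0.077501 - 0.017894*I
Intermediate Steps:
z(v) = -35 (z(v) = 45 + 5*(-16) = 45 - 80 = -35)
A(u) = u**(3/2)
d(E) = 2*E**2 - 16*I*sqrt(2) (d(E) = (E**2 + E*E) + (-8)**(3/2) = (E**2 + E**2) - 16*I*sqrt(2) = 2*E**2 - 16*I*sqrt(2))
x(z(-15), -27)/d(7) = (-35 - 1*(-27))/(2*7**2 - 16*I*sqrt(2)) = (-35 + 27)/(2*49 - 16*I*sqrt(2)) = -8/(98 - 16*I*sqrt(2))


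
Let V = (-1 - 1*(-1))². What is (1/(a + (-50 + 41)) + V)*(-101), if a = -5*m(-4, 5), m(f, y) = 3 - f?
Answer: 101/44 ≈ 2.2955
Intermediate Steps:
a = -35 (a = -5*(3 - 1*(-4)) = -5*(3 + 4) = -5*7 = -35)
V = 0 (V = (-1 + 1)² = 0² = 0)
(1/(a + (-50 + 41)) + V)*(-101) = (1/(-35 + (-50 + 41)) + 0)*(-101) = (1/(-35 - 9) + 0)*(-101) = (1/(-44) + 0)*(-101) = (-1/44 + 0)*(-101) = -1/44*(-101) = 101/44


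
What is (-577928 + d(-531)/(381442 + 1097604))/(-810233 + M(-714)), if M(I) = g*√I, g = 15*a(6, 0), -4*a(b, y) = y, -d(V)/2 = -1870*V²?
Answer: 426863781274/599185938859 ≈ 0.71241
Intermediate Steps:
d(V) = 3740*V² (d(V) = -(-3740)*V² = 3740*V²)
a(b, y) = -y/4
g = 0 (g = 15*(-¼*0) = 15*0 = 0)
M(I) = 0 (M(I) = 0*√I = 0)
(-577928 + d(-531)/(381442 + 1097604))/(-810233 + M(-714)) = (-577928 + (3740*(-531)²)/(381442 + 1097604))/(-810233 + 0) = (-577928 + (3740*281961)/1479046)/(-810233) = (-577928 + 1054534140*(1/1479046))*(-1/810233) = (-577928 + 527267070/739523)*(-1/810233) = -426863781274/739523*(-1/810233) = 426863781274/599185938859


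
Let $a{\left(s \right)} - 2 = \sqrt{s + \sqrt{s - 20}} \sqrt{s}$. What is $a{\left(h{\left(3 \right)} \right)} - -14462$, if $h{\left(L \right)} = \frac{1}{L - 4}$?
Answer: $14464 + i \sqrt{-1 + i \sqrt{21}} \approx 14462.0 + 1.3584 i$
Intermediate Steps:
$h{\left(L \right)} = \frac{1}{-4 + L}$
$a{\left(s \right)} = 2 + \sqrt{s} \sqrt{s + \sqrt{-20 + s}}$ ($a{\left(s \right)} = 2 + \sqrt{s + \sqrt{s - 20}} \sqrt{s} = 2 + \sqrt{s + \sqrt{-20 + s}} \sqrt{s} = 2 + \sqrt{s} \sqrt{s + \sqrt{-20 + s}}$)
$a{\left(h{\left(3 \right)} \right)} - -14462 = \left(2 + \sqrt{\frac{1}{-4 + 3}} \sqrt{\frac{1}{-4 + 3} + \sqrt{-20 + \frac{1}{-4 + 3}}}\right) - -14462 = \left(2 + \sqrt{\frac{1}{-1}} \sqrt{\frac{1}{-1} + \sqrt{-20 + \frac{1}{-1}}}\right) + 14462 = \left(2 + \sqrt{-1} \sqrt{-1 + \sqrt{-20 - 1}}\right) + 14462 = \left(2 + i \sqrt{-1 + \sqrt{-21}}\right) + 14462 = \left(2 + i \sqrt{-1 + i \sqrt{21}}\right) + 14462 = 14464 + i \sqrt{-1 + i \sqrt{21}}$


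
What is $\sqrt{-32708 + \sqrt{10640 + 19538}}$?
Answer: $\sqrt{-32708 + \sqrt{30178}} \approx 180.37 i$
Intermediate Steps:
$\sqrt{-32708 + \sqrt{10640 + 19538}} = \sqrt{-32708 + \sqrt{30178}}$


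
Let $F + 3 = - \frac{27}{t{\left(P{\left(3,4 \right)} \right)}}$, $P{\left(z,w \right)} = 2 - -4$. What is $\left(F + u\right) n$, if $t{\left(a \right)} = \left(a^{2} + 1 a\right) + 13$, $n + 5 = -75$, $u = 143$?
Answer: $- \frac{122768}{11} \approx -11161.0$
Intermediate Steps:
$n = -80$ ($n = -5 - 75 = -80$)
$P{\left(z,w \right)} = 6$ ($P{\left(z,w \right)} = 2 + 4 = 6$)
$t{\left(a \right)} = 13 + a + a^{2}$ ($t{\left(a \right)} = \left(a^{2} + a\right) + 13 = \left(a + a^{2}\right) + 13 = 13 + a + a^{2}$)
$F = - \frac{192}{55}$ ($F = -3 - \frac{27}{13 + 6 + 6^{2}} = -3 - \frac{27}{13 + 6 + 36} = -3 - \frac{27}{55} = - \frac{192}{55} \approx -3.4909$)
$\left(F + u\right) n = \left(- \frac{192}{55} + 143\right) \left(-80\right) = \frac{7673}{55} \left(-80\right) = - \frac{122768}{11}$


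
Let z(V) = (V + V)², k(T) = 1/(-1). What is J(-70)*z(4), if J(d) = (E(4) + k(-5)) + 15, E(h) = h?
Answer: 1152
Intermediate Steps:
k(T) = -1
z(V) = 4*V² (z(V) = (2*V)² = 4*V²)
J(d) = 18 (J(d) = (4 - 1) + 15 = 3 + 15 = 18)
J(-70)*z(4) = 18*(4*4²) = 18*(4*16) = 18*64 = 1152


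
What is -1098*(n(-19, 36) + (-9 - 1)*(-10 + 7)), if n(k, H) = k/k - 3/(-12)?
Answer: -68625/2 ≈ -34313.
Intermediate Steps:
n(k, H) = 5/4 (n(k, H) = 1 - 3*(-1/12) = 1 + 1/4 = 5/4)
-1098*(n(-19, 36) + (-9 - 1)*(-10 + 7)) = -1098*(5/4 + (-9 - 1)*(-10 + 7)) = -1098*(5/4 - 10*(-3)) = -1098*(5/4 + 30) = -1098*125/4 = -68625/2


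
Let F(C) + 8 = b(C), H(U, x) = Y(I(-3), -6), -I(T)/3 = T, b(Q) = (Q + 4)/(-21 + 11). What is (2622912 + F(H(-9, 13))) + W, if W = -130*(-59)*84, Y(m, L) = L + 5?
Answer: 32671837/10 ≈ 3.2672e+6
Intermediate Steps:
b(Q) = -2/5 - Q/10 (b(Q) = (4 + Q)/(-10) = (4 + Q)*(-1/10) = -2/5 - Q/10)
I(T) = -3*T
Y(m, L) = 5 + L
H(U, x) = -1 (H(U, x) = 5 - 6 = -1)
F(C) = -42/5 - C/10 (F(C) = -8 + (-2/5 - C/10) = -42/5 - C/10)
W = 644280 (W = 7670*84 = 644280)
(2622912 + F(H(-9, 13))) + W = (2622912 + (-42/5 - 1/10*(-1))) + 644280 = (2622912 + (-42/5 + 1/10)) + 644280 = (2622912 - 83/10) + 644280 = 26229037/10 + 644280 = 32671837/10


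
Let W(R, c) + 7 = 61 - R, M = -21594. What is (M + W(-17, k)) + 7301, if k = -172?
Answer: -14222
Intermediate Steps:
W(R, c) = 54 - R (W(R, c) = -7 + (61 - R) = 54 - R)
(M + W(-17, k)) + 7301 = (-21594 + (54 - 1*(-17))) + 7301 = (-21594 + (54 + 17)) + 7301 = (-21594 + 71) + 7301 = -21523 + 7301 = -14222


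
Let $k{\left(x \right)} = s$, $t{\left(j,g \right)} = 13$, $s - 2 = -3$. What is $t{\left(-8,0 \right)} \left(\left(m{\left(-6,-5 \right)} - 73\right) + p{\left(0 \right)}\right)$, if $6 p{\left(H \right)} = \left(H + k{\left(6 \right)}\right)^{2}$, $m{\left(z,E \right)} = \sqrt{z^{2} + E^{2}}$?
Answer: $- \frac{5681}{6} + 13 \sqrt{61} \approx -845.3$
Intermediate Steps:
$s = -1$ ($s = 2 - 3 = -1$)
$m{\left(z,E \right)} = \sqrt{E^{2} + z^{2}}$
$k{\left(x \right)} = -1$
$p{\left(H \right)} = \frac{\left(-1 + H\right)^{2}}{6}$ ($p{\left(H \right)} = \frac{\left(H - 1\right)^{2}}{6} = \frac{\left(-1 + H\right)^{2}}{6}$)
$t{\left(-8,0 \right)} \left(\left(m{\left(-6,-5 \right)} - 73\right) + p{\left(0 \right)}\right) = 13 \left(\left(\sqrt{\left(-5\right)^{2} + \left(-6\right)^{2}} - 73\right) + \frac{\left(-1 + 0\right)^{2}}{6}\right) = 13 \left(\left(\sqrt{25 + 36} - 73\right) + \frac{\left(-1\right)^{2}}{6}\right) = 13 \left(\left(\sqrt{61} - 73\right) + \frac{1}{6} \cdot 1\right) = 13 \left(\left(-73 + \sqrt{61}\right) + \frac{1}{6}\right) = 13 \left(- \frac{437}{6} + \sqrt{61}\right) = - \frac{5681}{6} + 13 \sqrt{61}$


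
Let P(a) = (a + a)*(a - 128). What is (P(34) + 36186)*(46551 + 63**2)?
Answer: 1505192880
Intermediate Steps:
P(a) = 2*a*(-128 + a) (P(a) = (2*a)*(-128 + a) = 2*a*(-128 + a))
(P(34) + 36186)*(46551 + 63**2) = (2*34*(-128 + 34) + 36186)*(46551 + 63**2) = (2*34*(-94) + 36186)*(46551 + 3969) = (-6392 + 36186)*50520 = 29794*50520 = 1505192880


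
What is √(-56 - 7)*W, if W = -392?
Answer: -1176*I*√7 ≈ -3111.4*I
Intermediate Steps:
√(-56 - 7)*W = √(-56 - 7)*(-392) = √(-63)*(-392) = (3*I*√7)*(-392) = -1176*I*√7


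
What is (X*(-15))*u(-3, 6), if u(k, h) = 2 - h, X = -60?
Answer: -3600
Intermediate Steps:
(X*(-15))*u(-3, 6) = (-60*(-15))*(2 - 1*6) = 900*(2 - 6) = 900*(-4) = -3600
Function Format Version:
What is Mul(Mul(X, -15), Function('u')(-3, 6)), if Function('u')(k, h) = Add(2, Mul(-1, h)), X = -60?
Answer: -3600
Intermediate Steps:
Mul(Mul(X, -15), Function('u')(-3, 6)) = Mul(Mul(-60, -15), Add(2, Mul(-1, 6))) = Mul(900, Add(2, -6)) = Mul(900, -4) = -3600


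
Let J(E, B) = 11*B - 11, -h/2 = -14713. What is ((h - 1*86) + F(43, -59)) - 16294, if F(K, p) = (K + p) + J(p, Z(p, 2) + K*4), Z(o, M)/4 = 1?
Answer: 14955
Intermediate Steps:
h = 29426 (h = -2*(-14713) = 29426)
Z(o, M) = 4 (Z(o, M) = 4*1 = 4)
J(E, B) = -11 + 11*B
F(K, p) = 33 + p + 45*K (F(K, p) = (K + p) + (-11 + 11*(4 + K*4)) = (K + p) + (-11 + 11*(4 + 4*K)) = (K + p) + (-11 + (44 + 44*K)) = (K + p) + (33 + 44*K) = 33 + p + 45*K)
((h - 1*86) + F(43, -59)) - 16294 = ((29426 - 1*86) + (33 - 59 + 45*43)) - 16294 = ((29426 - 86) + (33 - 59 + 1935)) - 16294 = (29340 + 1909) - 16294 = 31249 - 16294 = 14955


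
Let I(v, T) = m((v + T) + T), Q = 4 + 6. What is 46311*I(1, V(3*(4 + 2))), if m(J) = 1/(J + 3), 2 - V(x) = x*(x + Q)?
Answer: -46311/1000 ≈ -46.311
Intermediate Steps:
Q = 10
V(x) = 2 - x*(10 + x) (V(x) = 2 - x*(x + 10) = 2 - x*(10 + x))
m(J) = 1/(3 + J)
I(v, T) = 1/(3 + v + 2*T) (I(v, T) = 1/(3 + ((v + T) + T)) = 1/(3 + ((T + v) + T)) = 1/(3 + (v + 2*T)) = 1/(3 + v + 2*T))
46311*I(1, V(3*(4 + 2))) = 46311/(3 + 1 + 2*(2 - (3*(4 + 2))² - 30*(4 + 2))) = 46311/(3 + 1 + 2*(2 - (3*6)² - 30*6)) = 46311/(3 + 1 + 2*(2 - 1*18² - 10*18)) = 46311/(3 + 1 + 2*(2 - 1*324 - 180)) = 46311/(3 + 1 + 2*(2 - 324 - 180)) = 46311/(3 + 1 + 2*(-502)) = 46311/(3 + 1 - 1004) = 46311/(-1000) = 46311*(-1/1000) = -46311/1000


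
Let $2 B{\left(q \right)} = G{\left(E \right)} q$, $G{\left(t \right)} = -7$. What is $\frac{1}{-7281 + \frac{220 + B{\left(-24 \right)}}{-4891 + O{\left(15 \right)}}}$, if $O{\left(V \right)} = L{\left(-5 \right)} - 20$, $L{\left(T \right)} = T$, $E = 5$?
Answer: $- \frac{1229}{8948425} \approx -0.00013734$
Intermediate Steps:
$B{\left(q \right)} = - \frac{7 q}{2}$ ($B{\left(q \right)} = \frac{\left(-7\right) q}{2} = - \frac{7 q}{2}$)
$O{\left(V \right)} = -25$ ($O{\left(V \right)} = -5 - 20 = -25$)
$\frac{1}{-7281 + \frac{220 + B{\left(-24 \right)}}{-4891 + O{\left(15 \right)}}} = \frac{1}{-7281 + \frac{220 - -84}{-4891 - 25}} = \frac{1}{-7281 + \frac{220 + 84}{-4916}} = \frac{1}{-7281 + 304 \left(- \frac{1}{4916}\right)} = \frac{1}{-7281 - \frac{76}{1229}} = \frac{1}{- \frac{8948425}{1229}} = - \frac{1229}{8948425}$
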